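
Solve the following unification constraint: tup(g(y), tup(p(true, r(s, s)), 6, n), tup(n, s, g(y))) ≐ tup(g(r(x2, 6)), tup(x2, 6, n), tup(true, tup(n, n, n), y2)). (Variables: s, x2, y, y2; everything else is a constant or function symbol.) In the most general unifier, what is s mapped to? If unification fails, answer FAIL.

FAIL

Decompose tup/3: g(y) ≐ g(r(x2, 6)),  tup(p(true, r(s, s)), 6, n) ≐ tup(x2, 6, n),  tup(n, s, g(y)) ≐ tup(true, tup(n, n, n), y2).
Decompose g/1: y ≐ r(x2, 6).
Bind y := r(x2, 6); substituting into the one remaining equation that mentions y gives: tup(n, s, g(r(x2, 6))) ≐ tup(true, tup(n, n, n), y2).
Decompose tup/3: p(true, r(s, s)) ≐ x2,  6 ≐ 6,  n ≐ n.
Bind x2 := p(true, r(s, s)); substituting into the one remaining equation that mentions x2 gives: tup(n, s, g(r(p(true, r(s, s)), 6))) ≐ tup(true, tup(n, n, n), y2). Substituting into the earlier binding gives y := r(p(true, r(s, s)), 6).
Delete trivial equation 6 ≐ 6.
Delete trivial equation n ≐ n.
Decompose tup/3: n ≐ true,  s ≐ tup(n, n, n),  g(r(p(true, r(s, s)), 6)) ≐ y2.
Clash: constants n and true differ; no unifier exists.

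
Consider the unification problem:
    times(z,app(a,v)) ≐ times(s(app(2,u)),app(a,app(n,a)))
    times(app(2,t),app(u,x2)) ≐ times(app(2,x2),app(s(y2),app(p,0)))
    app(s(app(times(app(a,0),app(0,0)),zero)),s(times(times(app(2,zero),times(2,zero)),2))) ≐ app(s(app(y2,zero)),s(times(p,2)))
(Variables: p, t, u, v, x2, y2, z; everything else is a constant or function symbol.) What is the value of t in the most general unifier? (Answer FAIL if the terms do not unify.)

app(times(app(2,zero),times(2,zero)),0)

Decompose times/2: z ≐ s(app(2,u)),  app(a,v) ≐ app(a,app(n,a)).
Bind z := s(app(2,u)); no other remaining equation mentions z.
Decompose app/2: a ≐ a,  v ≐ app(n,a).
Delete trivial equation a ≐ a.
Bind v := app(n,a); no other remaining equation mentions v.
Decompose times/2: app(2,t) ≐ app(2,x2),  app(u,x2) ≐ app(s(y2),app(p,0)).
Decompose app/2: 2 ≐ 2,  t ≐ x2.
Delete trivial equation 2 ≐ 2.
Bind t := x2; no other remaining equation mentions t.
Decompose app/2: u ≐ s(y2),  x2 ≐ app(p,0).
Bind u := s(y2); no other remaining equation mentions u. Substituting into the earlier binding gives z := s(app(2,s(y2))).
Bind x2 := app(p,0); no other remaining equation mentions x2. Substituting into the earlier binding gives t := app(p,0).
Decompose app/2: s(app(times(app(a,0),app(0,0)),zero)) ≐ s(app(y2,zero)),  s(times(times(app(2,zero),times(2,zero)),2)) ≐ s(times(p,2)).
Decompose s/1: app(times(app(a,0),app(0,0)),zero) ≐ app(y2,zero).
Decompose app/2: times(app(a,0),app(0,0)) ≐ y2,  zero ≐ zero.
Bind y2 := times(app(a,0),app(0,0)); no other remaining equation mentions y2. Substituting into the earlier bindings gives z := s(app(2,s(times(app(a,0),app(0,0))))), u := s(times(app(a,0),app(0,0))).
Delete trivial equation zero ≐ zero.
Decompose s/1: times(times(app(2,zero),times(2,zero)),2) ≐ times(p,2).
Decompose times/2: times(app(2,zero),times(2,zero)) ≐ p,  2 ≐ 2.
Bind p := times(app(2,zero),times(2,zero)); no other remaining equation mentions p. Substituting into the earlier bindings gives t := app(times(app(2,zero),times(2,zero)),0), x2 := app(times(app(2,zero),times(2,zero)),0).
Delete trivial equation 2 ≐ 2.
MGU = { z := s(app(2,s(times(app(a,0),app(0,0))))), v := app(n,a), t := app(times(app(2,zero),times(2,zero)),0), u := s(times(app(a,0),app(0,0))), x2 := app(times(app(2,zero),times(2,zero)),0), y2 := times(app(a,0),app(0,0)), p := times(app(2,zero),times(2,zero)) }, so t := app(times(app(2,zero),times(2,zero)),0).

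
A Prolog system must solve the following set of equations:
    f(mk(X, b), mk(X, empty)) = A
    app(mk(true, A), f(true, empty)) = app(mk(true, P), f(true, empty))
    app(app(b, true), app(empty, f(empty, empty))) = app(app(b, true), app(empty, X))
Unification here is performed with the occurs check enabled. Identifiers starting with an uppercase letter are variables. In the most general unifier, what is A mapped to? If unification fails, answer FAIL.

Bind A := f(mk(X, b), mk(X, empty)); substituting into the one remaining equation that mentions A gives: app(mk(true, f(mk(X, b), mk(X, empty))), f(true, empty)) = app(mk(true, P), f(true, empty)).
Decompose app/2: mk(true, f(mk(X, b), mk(X, empty))) = mk(true, P),  f(true, empty) = f(true, empty).
Decompose mk/2: true = true,  f(mk(X, b), mk(X, empty)) = P.
Delete trivial equation true = true.
Bind P := f(mk(X, b), mk(X, empty)); no other remaining equation mentions P.
Delete trivial equation f(true, empty) = f(true, empty).
Decompose app/2: app(b, true) = app(b, true),  app(empty, f(empty, empty)) = app(empty, X).
Delete trivial equation app(b, true) = app(b, true).
Decompose app/2: empty = empty,  f(empty, empty) = X.
Delete trivial equation empty = empty.
Bind X := f(empty, empty). Substituting into the earlier bindings gives A := f(mk(f(empty, empty), b), mk(f(empty, empty), empty)), P := f(mk(f(empty, empty), b), mk(f(empty, empty), empty)).
MGU = { A -> f(mk(f(empty, empty), b), mk(f(empty, empty), empty)), P -> f(mk(f(empty, empty), b), mk(f(empty, empty), empty)), X -> f(empty, empty) }, so A -> f(mk(f(empty, empty), b), mk(f(empty, empty), empty)).

f(mk(f(empty, empty), b), mk(f(empty, empty), empty))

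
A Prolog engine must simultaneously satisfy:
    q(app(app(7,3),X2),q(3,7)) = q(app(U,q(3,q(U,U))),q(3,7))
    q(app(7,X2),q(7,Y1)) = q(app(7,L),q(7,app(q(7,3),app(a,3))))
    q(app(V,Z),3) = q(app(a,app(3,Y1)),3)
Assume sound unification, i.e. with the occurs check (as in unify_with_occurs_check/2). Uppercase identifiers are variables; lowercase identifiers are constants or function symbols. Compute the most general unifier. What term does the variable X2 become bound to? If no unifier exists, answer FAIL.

Decompose q/2: app(app(7,3),X2) = app(U,q(3,q(U,U))),  q(3,7) = q(3,7).
Decompose app/2: app(7,3) = U,  X2 = q(3,q(U,U)).
Bind U := app(7,3); substituting into the one remaining equation that mentions U gives: X2 = q(3,q(app(7,3),app(7,3))).
Bind X2 := q(3,q(app(7,3),app(7,3))); substituting into the one remaining equation that mentions X2 gives: q(app(7,q(3,q(app(7,3),app(7,3)))),q(7,Y1)) = q(app(7,L),q(7,app(q(7,3),app(a,3)))).
Delete trivial equation q(3,7) = q(3,7).
Decompose q/2: app(7,q(3,q(app(7,3),app(7,3)))) = app(7,L),  q(7,Y1) = q(7,app(q(7,3),app(a,3))).
Decompose app/2: 7 = 7,  q(3,q(app(7,3),app(7,3))) = L.
Delete trivial equation 7 = 7.
Bind L := q(3,q(app(7,3),app(7,3))); no other remaining equation mentions L.
Decompose q/2: 7 = 7,  Y1 = app(q(7,3),app(a,3)).
Delete trivial equation 7 = 7.
Bind Y1 := app(q(7,3),app(a,3)); substituting into the remaining equation gives: q(app(V,Z),3) = q(app(a,app(3,app(q(7,3),app(a,3)))),3).
Decompose q/2: app(V,Z) = app(a,app(3,app(q(7,3),app(a,3)))),  3 = 3.
Decompose app/2: V = a,  Z = app(3,app(q(7,3),app(a,3))).
Bind V := a; no other remaining equation mentions V.
Bind Z := app(3,app(q(7,3),app(a,3))); no other remaining equation mentions Z.
Delete trivial equation 3 = 3.
MGU = { U ↦ app(7,3), X2 ↦ q(3,q(app(7,3),app(7,3))), L ↦ q(3,q(app(7,3),app(7,3))), Y1 ↦ app(q(7,3),app(a,3)), V ↦ a, Z ↦ app(3,app(q(7,3),app(a,3))) }, so X2 ↦ q(3,q(app(7,3),app(7,3))).

q(3,q(app(7,3),app(7,3)))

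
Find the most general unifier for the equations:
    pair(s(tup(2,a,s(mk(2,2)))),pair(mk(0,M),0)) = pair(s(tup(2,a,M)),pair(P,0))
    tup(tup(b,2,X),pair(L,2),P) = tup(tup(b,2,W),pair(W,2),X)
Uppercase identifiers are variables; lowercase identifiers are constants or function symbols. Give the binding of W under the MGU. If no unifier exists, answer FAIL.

mk(0,s(mk(2,2)))

Decompose pair/2: s(tup(2,a,s(mk(2,2)))) = s(tup(2,a,M)),  pair(mk(0,M),0) = pair(P,0).
Decompose s/1: tup(2,a,s(mk(2,2))) = tup(2,a,M).
Decompose tup/3: 2 = 2,  a = a,  s(mk(2,2)) = M.
Delete trivial equation 2 = 2.
Delete trivial equation a = a.
Bind M := s(mk(2,2)); substituting into the one remaining equation that mentions M gives: pair(mk(0,s(mk(2,2))),0) = pair(P,0).
Decompose pair/2: mk(0,s(mk(2,2))) = P,  0 = 0.
Bind P := mk(0,s(mk(2,2))); substituting into the one remaining equation that mentions P gives: tup(tup(b,2,X),pair(L,2),mk(0,s(mk(2,2)))) = tup(tup(b,2,W),pair(W,2),X).
Delete trivial equation 0 = 0.
Decompose tup/3: tup(b,2,X) = tup(b,2,W),  pair(L,2) = pair(W,2),  mk(0,s(mk(2,2))) = X.
Decompose tup/3: b = b,  2 = 2,  X = W.
Delete trivial equation b = b.
Delete trivial equation 2 = 2.
Bind X := W; substituting into the one remaining equation that mentions X gives: mk(0,s(mk(2,2))) = W.
Decompose pair/2: L = W,  2 = 2.
Bind L := W; no other remaining equation mentions L.
Delete trivial equation 2 = 2.
Bind W := mk(0,s(mk(2,2))). Substituting into the earlier bindings gives X := mk(0,s(mk(2,2))), L := mk(0,s(mk(2,2))).
MGU = { M := s(mk(2,2)), P := mk(0,s(mk(2,2))), X := mk(0,s(mk(2,2))), L := mk(0,s(mk(2,2))), W := mk(0,s(mk(2,2))) }, so W := mk(0,s(mk(2,2))).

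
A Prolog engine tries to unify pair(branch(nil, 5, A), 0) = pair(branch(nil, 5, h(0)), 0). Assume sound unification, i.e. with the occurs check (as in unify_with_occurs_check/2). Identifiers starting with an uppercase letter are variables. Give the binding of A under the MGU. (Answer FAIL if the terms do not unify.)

h(0)

Decompose pair/2: branch(nil, 5, A) = branch(nil, 5, h(0)),  0 = 0.
Decompose branch/3: nil = nil,  5 = 5,  A = h(0).
Delete trivial equation nil = nil.
Delete trivial equation 5 = 5.
Bind A := h(0); no other remaining equation mentions A.
Delete trivial equation 0 = 0.
MGU = { A -> h(0) }, so A -> h(0).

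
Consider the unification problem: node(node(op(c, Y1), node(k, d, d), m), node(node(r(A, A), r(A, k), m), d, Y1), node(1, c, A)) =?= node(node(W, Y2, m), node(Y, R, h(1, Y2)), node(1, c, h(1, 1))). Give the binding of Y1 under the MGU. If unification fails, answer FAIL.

h(1, node(k, d, d))

Decompose node/3: node(op(c, Y1), node(k, d, d), m) =?= node(W, Y2, m),  node(node(r(A, A), r(A, k), m), d, Y1) =?= node(Y, R, h(1, Y2)),  node(1, c, A) =?= node(1, c, h(1, 1)).
Decompose node/3: op(c, Y1) =?= W,  node(k, d, d) =?= Y2,  m =?= m.
Bind W := op(c, Y1); no other remaining equation mentions W.
Bind Y2 := node(k, d, d); substituting into the one remaining equation that mentions Y2 gives: node(node(r(A, A), r(A, k), m), d, Y1) =?= node(Y, R, h(1, node(k, d, d))).
Delete trivial equation m =?= m.
Decompose node/3: node(r(A, A), r(A, k), m) =?= Y,  d =?= R,  Y1 =?= h(1, node(k, d, d)).
Bind Y := node(r(A, A), r(A, k), m); no other remaining equation mentions Y.
Bind R := d; no other remaining equation mentions R.
Bind Y1 := h(1, node(k, d, d)); no other remaining equation mentions Y1. Substituting into the earlier binding gives W := op(c, h(1, node(k, d, d))).
Decompose node/3: 1 =?= 1,  c =?= c,  A =?= h(1, 1).
Delete trivial equation 1 =?= 1.
Delete trivial equation c =?= c.
Bind A := h(1, 1). Substituting into the earlier binding gives Y := node(r(h(1, 1), h(1, 1)), r(h(1, 1), k), m).
MGU = { W := op(c, h(1, node(k, d, d))), Y2 := node(k, d, d), Y := node(r(h(1, 1), h(1, 1)), r(h(1, 1), k), m), R := d, Y1 := h(1, node(k, d, d)), A := h(1, 1) }, so Y1 := h(1, node(k, d, d)).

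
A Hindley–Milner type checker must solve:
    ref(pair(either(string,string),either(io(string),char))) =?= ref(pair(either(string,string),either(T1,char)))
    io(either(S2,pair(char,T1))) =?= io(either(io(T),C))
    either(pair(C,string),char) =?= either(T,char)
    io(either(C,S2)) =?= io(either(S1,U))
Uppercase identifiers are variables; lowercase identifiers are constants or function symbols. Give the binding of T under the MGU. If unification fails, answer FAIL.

Decompose ref/1: pair(either(string,string),either(io(string),char)) =?= pair(either(string,string),either(T1,char)).
Decompose pair/2: either(string,string) =?= either(string,string),  either(io(string),char) =?= either(T1,char).
Delete trivial equation either(string,string) =?= either(string,string).
Decompose either/2: io(string) =?= T1,  char =?= char.
Bind T1 := io(string); substituting into the one remaining equation that mentions T1 gives: io(either(S2,pair(char,io(string)))) =?= io(either(io(T),C)).
Delete trivial equation char =?= char.
Decompose io/1: either(S2,pair(char,io(string))) =?= either(io(T),C).
Decompose either/2: S2 =?= io(T),  pair(char,io(string)) =?= C.
Bind S2 := io(T); substituting into the one remaining equation that mentions S2 gives: io(either(C,io(T))) =?= io(either(S1,U)).
Bind C := pair(char,io(string)); substituting into the remaining equations gives: either(pair(pair(char,io(string)),string),char) =?= either(T,char),  io(either(pair(char,io(string)),io(T))) =?= io(either(S1,U)).
Decompose either/2: pair(pair(char,io(string)),string) =?= T,  char =?= char.
Bind T := pair(pair(char,io(string)),string); substituting into the one remaining equation that mentions T gives: io(either(pair(char,io(string)),io(pair(pair(char,io(string)),string)))) =?= io(either(S1,U)). Substituting into the earlier binding gives S2 := io(pair(pair(char,io(string)),string)).
Delete trivial equation char =?= char.
Decompose io/1: either(pair(char,io(string)),io(pair(pair(char,io(string)),string))) =?= either(S1,U).
Decompose either/2: pair(char,io(string)) =?= S1,  io(pair(pair(char,io(string)),string)) =?= U.
Bind S1 := pair(char,io(string)); no other remaining equation mentions S1.
Bind U := io(pair(pair(char,io(string)),string)).
MGU = { T1 -> io(string), S2 -> io(pair(pair(char,io(string)),string)), C -> pair(char,io(string)), T -> pair(pair(char,io(string)),string), S1 -> pair(char,io(string)), U -> io(pair(pair(char,io(string)),string)) }, so T -> pair(pair(char,io(string)),string).

pair(pair(char,io(string)),string)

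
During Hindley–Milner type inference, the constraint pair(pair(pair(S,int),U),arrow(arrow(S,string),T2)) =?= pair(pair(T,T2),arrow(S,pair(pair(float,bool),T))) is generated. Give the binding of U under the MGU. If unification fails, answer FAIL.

Decompose pair/2: pair(pair(S,int),U) =?= pair(T,T2),  arrow(arrow(S,string),T2) =?= arrow(S,pair(pair(float,bool),T)).
Decompose pair/2: pair(S,int) =?= T,  U =?= T2.
Bind T := pair(S,int); substituting into the one remaining equation that mentions T gives: arrow(arrow(S,string),T2) =?= arrow(S,pair(pair(float,bool),pair(S,int))).
Bind U := T2; no other remaining equation mentions U.
Decompose arrow/2: arrow(S,string) =?= S,  T2 =?= pair(pair(float,bool),pair(S,int)).
Occurs check fails: S occurs in arrow(S,string); the equation S =?= arrow(S,string) has no finite solution.

FAIL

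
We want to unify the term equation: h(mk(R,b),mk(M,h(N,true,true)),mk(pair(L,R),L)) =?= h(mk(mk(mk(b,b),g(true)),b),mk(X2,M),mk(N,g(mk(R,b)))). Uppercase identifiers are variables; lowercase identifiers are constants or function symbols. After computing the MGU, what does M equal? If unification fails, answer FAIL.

h(pair(g(mk(mk(mk(b,b),g(true)),b)),mk(mk(b,b),g(true))),true,true)

Decompose h/3: mk(R,b) =?= mk(mk(mk(b,b),g(true)),b),  mk(M,h(N,true,true)) =?= mk(X2,M),  mk(pair(L,R),L) =?= mk(N,g(mk(R,b))).
Decompose mk/2: R =?= mk(mk(b,b),g(true)),  b =?= b.
Bind R := mk(mk(b,b),g(true)); substituting into the one remaining equation that mentions R gives: mk(pair(L,mk(mk(b,b),g(true))),L) =?= mk(N,g(mk(mk(mk(b,b),g(true)),b))).
Delete trivial equation b =?= b.
Decompose mk/2: M =?= X2,  h(N,true,true) =?= M.
Bind M := X2; substituting into the one remaining equation that mentions M gives: h(N,true,true) =?= X2.
Bind X2 := h(N,true,true); no other remaining equation mentions X2. Substituting into the earlier binding gives M := h(N,true,true).
Decompose mk/2: pair(L,mk(mk(b,b),g(true))) =?= N,  L =?= g(mk(mk(mk(b,b),g(true)),b)).
Bind N := pair(L,mk(mk(b,b),g(true))); no other remaining equation mentions N. Substituting into the earlier bindings gives M := h(pair(L,mk(mk(b,b),g(true))),true,true), X2 := h(pair(L,mk(mk(b,b),g(true))),true,true).
Bind L := g(mk(mk(mk(b,b),g(true)),b)). Substituting into the earlier bindings gives M := h(pair(g(mk(mk(mk(b,b),g(true)),b)),mk(mk(b,b),g(true))),true,true), X2 := h(pair(g(mk(mk(mk(b,b),g(true)),b)),mk(mk(b,b),g(true))),true,true), N := pair(g(mk(mk(mk(b,b),g(true)),b)),mk(mk(b,b),g(true))).
MGU = { R := mk(mk(b,b),g(true)), M := h(pair(g(mk(mk(mk(b,b),g(true)),b)),mk(mk(b,b),g(true))),true,true), X2 := h(pair(g(mk(mk(mk(b,b),g(true)),b)),mk(mk(b,b),g(true))),true,true), N := pair(g(mk(mk(mk(b,b),g(true)),b)),mk(mk(b,b),g(true))), L := g(mk(mk(mk(b,b),g(true)),b)) }, so M := h(pair(g(mk(mk(mk(b,b),g(true)),b)),mk(mk(b,b),g(true))),true,true).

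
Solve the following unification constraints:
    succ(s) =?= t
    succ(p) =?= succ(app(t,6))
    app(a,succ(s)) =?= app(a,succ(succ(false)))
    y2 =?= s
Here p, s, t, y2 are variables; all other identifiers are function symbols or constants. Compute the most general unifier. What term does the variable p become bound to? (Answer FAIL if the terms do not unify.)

app(succ(succ(false)),6)

Bind t := succ(s); substituting into the one remaining equation that mentions t gives: succ(p) =?= succ(app(succ(s),6)).
Decompose succ/1: p =?= app(succ(s),6).
Bind p := app(succ(s),6); no other remaining equation mentions p.
Decompose app/2: a =?= a,  succ(s) =?= succ(succ(false)).
Delete trivial equation a =?= a.
Decompose succ/1: s =?= succ(false).
Bind s := succ(false); substituting into the remaining equation gives: y2 =?= succ(false). Substituting into the earlier bindings gives t := succ(succ(false)), p := app(succ(succ(false)),6).
Bind y2 := succ(false).
MGU = { t ↦ succ(succ(false)), p ↦ app(succ(succ(false)),6), s ↦ succ(false), y2 ↦ succ(false) }, so p ↦ app(succ(succ(false)),6).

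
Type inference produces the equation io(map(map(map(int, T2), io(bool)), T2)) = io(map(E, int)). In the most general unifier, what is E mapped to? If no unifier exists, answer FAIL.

map(map(int, int), io(bool))

Decompose io/1: map(map(map(int, T2), io(bool)), T2) = map(E, int).
Decompose map/2: map(map(int, T2), io(bool)) = E,  T2 = int.
Bind E := map(map(int, T2), io(bool)); no other remaining equation mentions E.
Bind T2 := int. Substituting into the earlier binding gives E := map(map(int, int), io(bool)).
MGU = { E -> map(map(int, int), io(bool)), T2 -> int }, so E -> map(map(int, int), io(bool)).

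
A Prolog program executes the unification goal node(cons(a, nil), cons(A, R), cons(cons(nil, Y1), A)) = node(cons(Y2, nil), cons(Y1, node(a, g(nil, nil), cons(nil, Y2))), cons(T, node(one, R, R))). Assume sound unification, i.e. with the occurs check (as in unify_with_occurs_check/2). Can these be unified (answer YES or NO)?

Decompose node/3: cons(a, nil) = cons(Y2, nil),  cons(A, R) = cons(Y1, node(a, g(nil, nil), cons(nil, Y2))),  cons(cons(nil, Y1), A) = cons(T, node(one, R, R)).
Decompose cons/2: a = Y2,  nil = nil.
Bind Y2 := a; substituting into the one remaining equation that mentions Y2 gives: cons(A, R) = cons(Y1, node(a, g(nil, nil), cons(nil, a))).
Delete trivial equation nil = nil.
Decompose cons/2: A = Y1,  R = node(a, g(nil, nil), cons(nil, a)).
Bind A := Y1; substituting into the one remaining equation that mentions A gives: cons(cons(nil, Y1), Y1) = cons(T, node(one, R, R)).
Bind R := node(a, g(nil, nil), cons(nil, a)); substituting into the remaining equation gives: cons(cons(nil, Y1), Y1) = cons(T, node(one, node(a, g(nil, nil), cons(nil, a)), node(a, g(nil, nil), cons(nil, a)))).
Decompose cons/2: cons(nil, Y1) = T,  Y1 = node(one, node(a, g(nil, nil), cons(nil, a)), node(a, g(nil, nil), cons(nil, a))).
Bind T := cons(nil, Y1); no other remaining equation mentions T.
Bind Y1 := node(one, node(a, g(nil, nil), cons(nil, a)), node(a, g(nil, nil), cons(nil, a))). Substituting into the earlier bindings gives A := node(one, node(a, g(nil, nil), cons(nil, a)), node(a, g(nil, nil), cons(nil, a))), T := cons(nil, node(one, node(a, g(nil, nil), cons(nil, a)), node(a, g(nil, nil), cons(nil, a)))).
No equations remain and no clash or occurs-check failure arose, so a unifier exists.

YES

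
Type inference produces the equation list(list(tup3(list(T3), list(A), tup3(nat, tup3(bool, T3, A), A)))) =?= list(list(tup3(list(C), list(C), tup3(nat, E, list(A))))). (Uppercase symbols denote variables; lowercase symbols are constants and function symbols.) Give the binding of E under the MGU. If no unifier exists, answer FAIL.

FAIL

Decompose list/1: list(tup3(list(T3), list(A), tup3(nat, tup3(bool, T3, A), A))) =?= list(tup3(list(C), list(C), tup3(nat, E, list(A)))).
Decompose list/1: tup3(list(T3), list(A), tup3(nat, tup3(bool, T3, A), A)) =?= tup3(list(C), list(C), tup3(nat, E, list(A))).
Decompose tup3/3: list(T3) =?= list(C),  list(A) =?= list(C),  tup3(nat, tup3(bool, T3, A), A) =?= tup3(nat, E, list(A)).
Decompose list/1: T3 =?= C.
Bind T3 := C; substituting into the one remaining equation that mentions T3 gives: tup3(nat, tup3(bool, C, A), A) =?= tup3(nat, E, list(A)).
Decompose list/1: A =?= C.
Bind A := C; substituting into the remaining equation gives: tup3(nat, tup3(bool, C, C), C) =?= tup3(nat, E, list(C)).
Decompose tup3/3: nat =?= nat,  tup3(bool, C, C) =?= E,  C =?= list(C).
Delete trivial equation nat =?= nat.
Bind E := tup3(bool, C, C); no other remaining equation mentions E.
Occurs check fails: C occurs in list(C); the equation C =?= list(C) has no finite solution.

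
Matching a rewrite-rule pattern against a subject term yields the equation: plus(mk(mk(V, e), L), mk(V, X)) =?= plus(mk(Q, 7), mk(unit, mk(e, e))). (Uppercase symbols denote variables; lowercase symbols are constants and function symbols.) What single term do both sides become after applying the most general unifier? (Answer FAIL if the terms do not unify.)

Decompose plus/2: mk(mk(V, e), L) =?= mk(Q, 7),  mk(V, X) =?= mk(unit, mk(e, e)).
Decompose mk/2: mk(V, e) =?= Q,  L =?= 7.
Bind Q := mk(V, e); no other remaining equation mentions Q.
Bind L := 7; no other remaining equation mentions L.
Decompose mk/2: V =?= unit,  X =?= mk(e, e).
Bind V := unit; no other remaining equation mentions V. Substituting into the earlier binding gives Q := mk(unit, e).
Bind X := mk(e, e).
Applying the MGU to either side gives plus(mk(mk(unit, e), 7), mk(unit, mk(e, e))).

plus(mk(mk(unit, e), 7), mk(unit, mk(e, e)))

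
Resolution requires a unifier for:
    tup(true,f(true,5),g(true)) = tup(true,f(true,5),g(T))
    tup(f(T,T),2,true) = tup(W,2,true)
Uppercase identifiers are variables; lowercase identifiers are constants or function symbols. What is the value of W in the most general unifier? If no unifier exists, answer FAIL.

f(true,true)

Decompose tup/3: true = true,  f(true,5) = f(true,5),  g(true) = g(T).
Delete trivial equation true = true.
Delete trivial equation f(true,5) = f(true,5).
Decompose g/1: true = T.
Bind T := true; substituting into the remaining equation gives: tup(f(true,true),2,true) = tup(W,2,true).
Decompose tup/3: f(true,true) = W,  2 = 2,  true = true.
Bind W := f(true,true); no other remaining equation mentions W.
Delete trivial equation 2 = 2.
Delete trivial equation true = true.
MGU = { T -> true, W -> f(true,true) }, so W -> f(true,true).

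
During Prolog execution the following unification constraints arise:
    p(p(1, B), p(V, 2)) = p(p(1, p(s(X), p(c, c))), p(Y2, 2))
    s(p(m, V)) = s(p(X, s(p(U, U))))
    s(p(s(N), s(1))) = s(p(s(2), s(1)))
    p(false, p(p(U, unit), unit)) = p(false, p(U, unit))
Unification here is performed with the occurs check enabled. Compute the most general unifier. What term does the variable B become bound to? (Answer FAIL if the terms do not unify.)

Decompose p/2: p(1, B) = p(1, p(s(X), p(c, c))),  p(V, 2) = p(Y2, 2).
Decompose p/2: 1 = 1,  B = p(s(X), p(c, c)).
Delete trivial equation 1 = 1.
Bind B := p(s(X), p(c, c)); no other remaining equation mentions B.
Decompose p/2: V = Y2,  2 = 2.
Bind V := Y2; substituting into the one remaining equation that mentions V gives: s(p(m, Y2)) = s(p(X, s(p(U, U)))).
Delete trivial equation 2 = 2.
Decompose s/1: p(m, Y2) = p(X, s(p(U, U))).
Decompose p/2: m = X,  Y2 = s(p(U, U)).
Bind X := m; no other remaining equation mentions X. Substituting into the earlier binding gives B := p(s(m), p(c, c)).
Bind Y2 := s(p(U, U)); no other remaining equation mentions Y2. Substituting into the earlier binding gives V := s(p(U, U)).
Decompose s/1: p(s(N), s(1)) = p(s(2), s(1)).
Decompose p/2: s(N) = s(2),  s(1) = s(1).
Decompose s/1: N = 2.
Bind N := 2; no other remaining equation mentions N.
Delete trivial equation s(1) = s(1).
Decompose p/2: false = false,  p(p(U, unit), unit) = p(U, unit).
Delete trivial equation false = false.
Decompose p/2: p(U, unit) = U,  unit = unit.
Occurs check fails: U occurs in p(U, unit); the equation U = p(U, unit) has no finite solution.

FAIL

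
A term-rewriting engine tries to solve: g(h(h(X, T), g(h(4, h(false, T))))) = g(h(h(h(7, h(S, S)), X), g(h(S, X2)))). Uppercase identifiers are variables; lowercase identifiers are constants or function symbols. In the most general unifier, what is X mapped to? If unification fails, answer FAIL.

h(7, h(4, 4))

Decompose g/1: h(h(X, T), g(h(4, h(false, T)))) = h(h(h(7, h(S, S)), X), g(h(S, X2))).
Decompose h/2: h(X, T) = h(h(7, h(S, S)), X),  g(h(4, h(false, T))) = g(h(S, X2)).
Decompose h/2: X = h(7, h(S, S)),  T = X.
Bind X := h(7, h(S, S)); substituting into the one remaining equation that mentions X gives: T = h(7, h(S, S)).
Bind T := h(7, h(S, S)); substituting into the remaining equation gives: g(h(4, h(false, h(7, h(S, S))))) = g(h(S, X2)).
Decompose g/1: h(4, h(false, h(7, h(S, S)))) = h(S, X2).
Decompose h/2: 4 = S,  h(false, h(7, h(S, S))) = X2.
Bind S := 4; substituting into the remaining equation gives: h(false, h(7, h(4, 4))) = X2. Substituting into the earlier bindings gives X := h(7, h(4, 4)), T := h(7, h(4, 4)).
Bind X2 := h(false, h(7, h(4, 4))).
MGU = { X -> h(7, h(4, 4)), T -> h(7, h(4, 4)), S -> 4, X2 -> h(false, h(7, h(4, 4))) }, so X -> h(7, h(4, 4)).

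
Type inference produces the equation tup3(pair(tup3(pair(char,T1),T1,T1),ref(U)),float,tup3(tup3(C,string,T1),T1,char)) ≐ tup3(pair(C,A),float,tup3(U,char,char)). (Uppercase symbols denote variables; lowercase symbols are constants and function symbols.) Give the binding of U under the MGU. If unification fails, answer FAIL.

tup3(tup3(pair(char,char),char,char),string,char)

Decompose tup3/3: pair(tup3(pair(char,T1),T1,T1),ref(U)) ≐ pair(C,A),  float ≐ float,  tup3(tup3(C,string,T1),T1,char) ≐ tup3(U,char,char).
Decompose pair/2: tup3(pair(char,T1),T1,T1) ≐ C,  ref(U) ≐ A.
Bind C := tup3(pair(char,T1),T1,T1); substituting into the one remaining equation that mentions C gives: tup3(tup3(tup3(pair(char,T1),T1,T1),string,T1),T1,char) ≐ tup3(U,char,char).
Bind A := ref(U); no other remaining equation mentions A.
Delete trivial equation float ≐ float.
Decompose tup3/3: tup3(tup3(pair(char,T1),T1,T1),string,T1) ≐ U,  T1 ≐ char,  char ≐ char.
Bind U := tup3(tup3(pair(char,T1),T1,T1),string,T1); no other remaining equation mentions U. Substituting into the earlier binding gives A := ref(tup3(tup3(pair(char,T1),T1,T1),string,T1)).
Bind T1 := char; no other remaining equation mentions T1. Substituting into the earlier bindings gives C := tup3(pair(char,char),char,char), A := ref(tup3(tup3(pair(char,char),char,char),string,char)), U := tup3(tup3(pair(char,char),char,char),string,char).
Delete trivial equation char ≐ char.
MGU = { C -> tup3(pair(char,char),char,char), A -> ref(tup3(tup3(pair(char,char),char,char),string,char)), U -> tup3(tup3(pair(char,char),char,char),string,char), T1 -> char }, so U -> tup3(tup3(pair(char,char),char,char),string,char).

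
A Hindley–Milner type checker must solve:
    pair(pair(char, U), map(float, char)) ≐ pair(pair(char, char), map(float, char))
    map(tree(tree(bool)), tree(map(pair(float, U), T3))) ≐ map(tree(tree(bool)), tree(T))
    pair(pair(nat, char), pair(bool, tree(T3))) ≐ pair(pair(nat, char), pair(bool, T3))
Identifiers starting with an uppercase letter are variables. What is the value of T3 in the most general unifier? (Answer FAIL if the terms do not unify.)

FAIL

Decompose pair/2: pair(char, U) ≐ pair(char, char),  map(float, char) ≐ map(float, char).
Decompose pair/2: char ≐ char,  U ≐ char.
Delete trivial equation char ≐ char.
Bind U := char; substituting into the one remaining equation that mentions U gives: map(tree(tree(bool)), tree(map(pair(float, char), T3))) ≐ map(tree(tree(bool)), tree(T)).
Delete trivial equation map(float, char) ≐ map(float, char).
Decompose map/2: tree(tree(bool)) ≐ tree(tree(bool)),  tree(map(pair(float, char), T3)) ≐ tree(T).
Delete trivial equation tree(tree(bool)) ≐ tree(tree(bool)).
Decompose tree/1: map(pair(float, char), T3) ≐ T.
Bind T := map(pair(float, char), T3); no other remaining equation mentions T.
Decompose pair/2: pair(nat, char) ≐ pair(nat, char),  pair(bool, tree(T3)) ≐ pair(bool, T3).
Delete trivial equation pair(nat, char) ≐ pair(nat, char).
Decompose pair/2: bool ≐ bool,  tree(T3) ≐ T3.
Delete trivial equation bool ≐ bool.
Occurs check fails: T3 occurs in tree(T3); the equation T3 ≐ tree(T3) has no finite solution.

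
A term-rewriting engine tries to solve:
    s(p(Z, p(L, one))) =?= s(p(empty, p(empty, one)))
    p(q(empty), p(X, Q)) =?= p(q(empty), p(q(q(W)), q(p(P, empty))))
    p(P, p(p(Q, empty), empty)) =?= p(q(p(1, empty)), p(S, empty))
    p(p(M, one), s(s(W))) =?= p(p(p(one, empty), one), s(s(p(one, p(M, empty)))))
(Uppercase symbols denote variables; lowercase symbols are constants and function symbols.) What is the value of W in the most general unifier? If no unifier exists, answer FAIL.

p(one, p(p(one, empty), empty))

Decompose s/1: p(Z, p(L, one)) =?= p(empty, p(empty, one)).
Decompose p/2: Z =?= empty,  p(L, one) =?= p(empty, one).
Bind Z := empty; no other remaining equation mentions Z.
Decompose p/2: L =?= empty,  one =?= one.
Bind L := empty; no other remaining equation mentions L.
Delete trivial equation one =?= one.
Decompose p/2: q(empty) =?= q(empty),  p(X, Q) =?= p(q(q(W)), q(p(P, empty))).
Delete trivial equation q(empty) =?= q(empty).
Decompose p/2: X =?= q(q(W)),  Q =?= q(p(P, empty)).
Bind X := q(q(W)); no other remaining equation mentions X.
Bind Q := q(p(P, empty)); substituting into the one remaining equation that mentions Q gives: p(P, p(p(q(p(P, empty)), empty), empty)) =?= p(q(p(1, empty)), p(S, empty)).
Decompose p/2: P =?= q(p(1, empty)),  p(p(q(p(P, empty)), empty), empty) =?= p(S, empty).
Bind P := q(p(1, empty)); substituting into the one remaining equation that mentions P gives: p(p(q(p(q(p(1, empty)), empty)), empty), empty) =?= p(S, empty). Substituting into the earlier binding gives Q := q(p(q(p(1, empty)), empty)).
Decompose p/2: p(q(p(q(p(1, empty)), empty)), empty) =?= S,  empty =?= empty.
Bind S := p(q(p(q(p(1, empty)), empty)), empty); no other remaining equation mentions S.
Delete trivial equation empty =?= empty.
Decompose p/2: p(M, one) =?= p(p(one, empty), one),  s(s(W)) =?= s(s(p(one, p(M, empty)))).
Decompose p/2: M =?= p(one, empty),  one =?= one.
Bind M := p(one, empty); substituting into the one remaining equation that mentions M gives: s(s(W)) =?= s(s(p(one, p(p(one, empty), empty)))).
Delete trivial equation one =?= one.
Decompose s/1: s(W) =?= s(p(one, p(p(one, empty), empty))).
Decompose s/1: W =?= p(one, p(p(one, empty), empty)).
Bind W := p(one, p(p(one, empty), empty)). Substituting into the earlier binding gives X := q(q(p(one, p(p(one, empty), empty)))).
MGU = { Z := empty, L := empty, X := q(q(p(one, p(p(one, empty), empty)))), Q := q(p(q(p(1, empty)), empty)), P := q(p(1, empty)), S := p(q(p(q(p(1, empty)), empty)), empty), M := p(one, empty), W := p(one, p(p(one, empty), empty)) }, so W := p(one, p(p(one, empty), empty)).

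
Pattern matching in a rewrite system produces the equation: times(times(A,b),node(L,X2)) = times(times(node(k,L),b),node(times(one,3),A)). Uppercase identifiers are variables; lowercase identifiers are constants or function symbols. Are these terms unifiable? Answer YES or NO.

Decompose times/2: times(A,b) = times(node(k,L),b),  node(L,X2) = node(times(one,3),A).
Decompose times/2: A = node(k,L),  b = b.
Bind A := node(k,L); substituting into the one remaining equation that mentions A gives: node(L,X2) = node(times(one,3),node(k,L)).
Delete trivial equation b = b.
Decompose node/2: L = times(one,3),  X2 = node(k,L).
Bind L := times(one,3); substituting into the remaining equation gives: X2 = node(k,times(one,3)). Substituting into the earlier binding gives A := node(k,times(one,3)).
Bind X2 := node(k,times(one,3)).
No equations remain and no clash or occurs-check failure arose, so a unifier exists.

YES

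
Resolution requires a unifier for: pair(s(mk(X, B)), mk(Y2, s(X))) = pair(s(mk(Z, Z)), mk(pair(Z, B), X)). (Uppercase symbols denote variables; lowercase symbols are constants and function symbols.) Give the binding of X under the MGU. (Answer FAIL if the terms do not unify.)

Decompose pair/2: s(mk(X, B)) = s(mk(Z, Z)),  mk(Y2, s(X)) = mk(pair(Z, B), X).
Decompose s/1: mk(X, B) = mk(Z, Z).
Decompose mk/2: X = Z,  B = Z.
Bind X := Z; substituting into the one remaining equation that mentions X gives: mk(Y2, s(Z)) = mk(pair(Z, B), Z).
Bind B := Z; substituting into the remaining equation gives: mk(Y2, s(Z)) = mk(pair(Z, Z), Z).
Decompose mk/2: Y2 = pair(Z, Z),  s(Z) = Z.
Bind Y2 := pair(Z, Z); no other remaining equation mentions Y2.
Occurs check fails: Z occurs in s(Z); the equation Z = s(Z) has no finite solution.

FAIL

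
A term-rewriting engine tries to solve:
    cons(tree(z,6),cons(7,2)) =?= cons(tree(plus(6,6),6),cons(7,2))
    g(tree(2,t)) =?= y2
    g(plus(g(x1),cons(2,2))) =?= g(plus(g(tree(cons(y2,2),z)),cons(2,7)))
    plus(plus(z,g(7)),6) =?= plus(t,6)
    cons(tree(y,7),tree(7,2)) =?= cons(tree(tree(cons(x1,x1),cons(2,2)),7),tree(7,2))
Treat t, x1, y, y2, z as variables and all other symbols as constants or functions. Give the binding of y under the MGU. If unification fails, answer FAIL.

FAIL

Decompose cons/2: tree(z,6) =?= tree(plus(6,6),6),  cons(7,2) =?= cons(7,2).
Decompose tree/2: z =?= plus(6,6),  6 =?= 6.
Bind z := plus(6,6); substituting into the 2 remaining equations that mention z gives: g(plus(g(x1),cons(2,2))) =?= g(plus(g(tree(cons(y2,2),plus(6,6))),cons(2,7))),  plus(plus(plus(6,6),g(7)),6) =?= plus(t,6).
Delete trivial equation 6 =?= 6.
Delete trivial equation cons(7,2) =?= cons(7,2).
Bind y2 := g(tree(2,t)); substituting into the one remaining equation that mentions y2 gives: g(plus(g(x1),cons(2,2))) =?= g(plus(g(tree(cons(g(tree(2,t)),2),plus(6,6))),cons(2,7))).
Decompose g/1: plus(g(x1),cons(2,2)) =?= plus(g(tree(cons(g(tree(2,t)),2),plus(6,6))),cons(2,7)).
Decompose plus/2: g(x1) =?= g(tree(cons(g(tree(2,t)),2),plus(6,6))),  cons(2,2) =?= cons(2,7).
Decompose g/1: x1 =?= tree(cons(g(tree(2,t)),2),plus(6,6)).
Bind x1 := tree(cons(g(tree(2,t)),2),plus(6,6)); substituting into the one remaining equation that mentions x1 gives: cons(tree(y,7),tree(7,2)) =?= cons(tree(tree(cons(tree(cons(g(tree(2,t)),2),plus(6,6)),tree(cons(g(tree(2,t)),2),plus(6,6))),cons(2,2)),7),tree(7,2)).
Decompose cons/2: 2 =?= 2,  2 =?= 7.
Delete trivial equation 2 =?= 2.
Clash: constants 2 and 7 differ; no unifier exists.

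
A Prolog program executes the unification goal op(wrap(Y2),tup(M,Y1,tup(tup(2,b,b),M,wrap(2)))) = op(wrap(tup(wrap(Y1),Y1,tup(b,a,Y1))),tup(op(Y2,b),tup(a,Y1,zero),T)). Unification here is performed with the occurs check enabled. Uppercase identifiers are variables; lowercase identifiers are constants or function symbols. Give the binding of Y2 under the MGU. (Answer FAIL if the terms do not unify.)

Decompose op/2: wrap(Y2) = wrap(tup(wrap(Y1),Y1,tup(b,a,Y1))),  tup(M,Y1,tup(tup(2,b,b),M,wrap(2))) = tup(op(Y2,b),tup(a,Y1,zero),T).
Decompose wrap/1: Y2 = tup(wrap(Y1),Y1,tup(b,a,Y1)).
Bind Y2 := tup(wrap(Y1),Y1,tup(b,a,Y1)); substituting into the remaining equation gives: tup(M,Y1,tup(tup(2,b,b),M,wrap(2))) = tup(op(tup(wrap(Y1),Y1,tup(b,a,Y1)),b),tup(a,Y1,zero),T).
Decompose tup/3: M = op(tup(wrap(Y1),Y1,tup(b,a,Y1)),b),  Y1 = tup(a,Y1,zero),  tup(tup(2,b,b),M,wrap(2)) = T.
Bind M := op(tup(wrap(Y1),Y1,tup(b,a,Y1)),b); substituting into the one remaining equation that mentions M gives: tup(tup(2,b,b),op(tup(wrap(Y1),Y1,tup(b,a,Y1)),b),wrap(2)) = T.
Occurs check fails: Y1 occurs in tup(a,Y1,zero); the equation Y1 = tup(a,Y1,zero) has no finite solution.

FAIL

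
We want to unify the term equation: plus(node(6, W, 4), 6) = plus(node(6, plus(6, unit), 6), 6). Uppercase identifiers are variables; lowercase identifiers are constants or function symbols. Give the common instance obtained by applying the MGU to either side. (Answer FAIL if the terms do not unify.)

FAIL

Decompose plus/2: node(6, W, 4) = node(6, plus(6, unit), 6),  6 = 6.
Decompose node/3: 6 = 6,  W = plus(6, unit),  4 = 6.
Delete trivial equation 6 = 6.
Bind W := plus(6, unit); no other remaining equation mentions W.
Clash: constants 4 and 6 differ; no unifier exists.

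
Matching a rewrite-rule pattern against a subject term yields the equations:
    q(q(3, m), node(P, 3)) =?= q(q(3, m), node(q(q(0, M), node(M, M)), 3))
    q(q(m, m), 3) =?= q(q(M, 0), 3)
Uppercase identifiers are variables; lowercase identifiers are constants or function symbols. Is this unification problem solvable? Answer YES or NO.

Decompose q/2: q(3, m) =?= q(3, m),  node(P, 3) =?= node(q(q(0, M), node(M, M)), 3).
Delete trivial equation q(3, m) =?= q(3, m).
Decompose node/2: P =?= q(q(0, M), node(M, M)),  3 =?= 3.
Bind P := q(q(0, M), node(M, M)); no other remaining equation mentions P.
Delete trivial equation 3 =?= 3.
Decompose q/2: q(m, m) =?= q(M, 0),  3 =?= 3.
Decompose q/2: m =?= M,  m =?= 0.
Bind M := m; no other remaining equation mentions M. Substituting into the earlier binding gives P := q(q(0, m), node(m, m)).
Clash: constants m and 0 differ; no unifier exists.

NO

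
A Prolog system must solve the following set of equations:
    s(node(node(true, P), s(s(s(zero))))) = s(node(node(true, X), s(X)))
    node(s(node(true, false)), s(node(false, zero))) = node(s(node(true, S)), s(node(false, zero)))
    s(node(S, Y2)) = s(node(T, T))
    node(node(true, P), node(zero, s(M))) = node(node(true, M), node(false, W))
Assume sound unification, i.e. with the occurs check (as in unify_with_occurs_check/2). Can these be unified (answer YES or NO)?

Decompose s/1: node(node(true, P), s(s(s(zero)))) = node(node(true, X), s(X)).
Decompose node/2: node(true, P) = node(true, X),  s(s(s(zero))) = s(X).
Decompose node/2: true = true,  P = X.
Delete trivial equation true = true.
Bind P := X; substituting into the one remaining equation that mentions P gives: node(node(true, X), node(zero, s(M))) = node(node(true, M), node(false, W)).
Decompose s/1: s(s(zero)) = X.
Bind X := s(s(zero)); substituting into the one remaining equation that mentions X gives: node(node(true, s(s(zero))), node(zero, s(M))) = node(node(true, M), node(false, W)). Substituting into the earlier binding gives P := s(s(zero)).
Decompose node/2: s(node(true, false)) = s(node(true, S)),  s(node(false, zero)) = s(node(false, zero)).
Decompose s/1: node(true, false) = node(true, S).
Decompose node/2: true = true,  false = S.
Delete trivial equation true = true.
Bind S := false; substituting into the one remaining equation that mentions S gives: s(node(false, Y2)) = s(node(T, T)).
Delete trivial equation s(node(false, zero)) = s(node(false, zero)).
Decompose s/1: node(false, Y2) = node(T, T).
Decompose node/2: false = T,  Y2 = T.
Bind T := false; substituting into the one remaining equation that mentions T gives: Y2 = false.
Bind Y2 := false; no other remaining equation mentions Y2.
Decompose node/2: node(true, s(s(zero))) = node(true, M),  node(zero, s(M)) = node(false, W).
Decompose node/2: true = true,  s(s(zero)) = M.
Delete trivial equation true = true.
Bind M := s(s(zero)); substituting into the remaining equation gives: node(zero, s(s(s(zero)))) = node(false, W).
Decompose node/2: zero = false,  s(s(s(zero))) = W.
Clash: constants zero and false differ; no unifier exists.

NO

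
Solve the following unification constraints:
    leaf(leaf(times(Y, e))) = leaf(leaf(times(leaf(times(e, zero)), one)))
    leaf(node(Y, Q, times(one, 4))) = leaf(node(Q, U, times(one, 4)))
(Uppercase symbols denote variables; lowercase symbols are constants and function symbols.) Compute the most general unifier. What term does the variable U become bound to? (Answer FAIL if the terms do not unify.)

Decompose leaf/1: leaf(times(Y, e)) = leaf(times(leaf(times(e, zero)), one)).
Decompose leaf/1: times(Y, e) = times(leaf(times(e, zero)), one).
Decompose times/2: Y = leaf(times(e, zero)),  e = one.
Bind Y := leaf(times(e, zero)); substituting into the one remaining equation that mentions Y gives: leaf(node(leaf(times(e, zero)), Q, times(one, 4))) = leaf(node(Q, U, times(one, 4))).
Clash: constants e and one differ; no unifier exists.

FAIL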